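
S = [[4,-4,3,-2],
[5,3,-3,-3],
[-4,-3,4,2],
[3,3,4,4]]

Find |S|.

301

Expand along row 1:
  + (4) · M_11   where M_11 = det([3 -3 -3; -3 4 2; 3 4 4]) = 42
  − (-4) · M_12   where M_12 = det([5 -3 -3; -4 4 2; 3 4 4]) = 58
  + (3) · M_13   where M_13 = det([5 3 -3; -4 -3 2; 3 3 4]) = -15
  − (-2) · M_14   where M_14 = det([5 3 -3; -4 -3 4; 3 3 4]) = -27
det = (+1)·(4)·(42) + (-1)·(-4)·(58) + (+1)·(3)·(-15) + (-1)·(-2)·(-27) = 301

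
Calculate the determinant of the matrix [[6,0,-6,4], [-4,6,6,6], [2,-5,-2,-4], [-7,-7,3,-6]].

Expand along row 1 (it has 1 zero):
  + (6) · M_11   where M_11 = det([6 6 6; -5 -2 -4; -7 3 -6]) = -42
  + (-6) · M_13   where M_13 = det([-4 6 6; 2 -5 -4; -7 -7 -6]) = -62
  − (4) · M_14   where M_14 = det([-4 6 6; 2 -5 -2; -7 -7 3]) = -130
det = (+1)·(6)·(-42) + (+1)·(-6)·(-62) + (-1)·(4)·(-130) = 640

640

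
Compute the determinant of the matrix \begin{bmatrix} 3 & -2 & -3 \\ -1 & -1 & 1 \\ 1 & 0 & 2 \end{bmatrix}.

The determinant is -15.

Expand along column 2:
  − (-2) · |-1 1; 1 2| = −(-2)·(-2 − 1) = -6
  + (-1) · |3 -3; 1 2| = (-1)·(6 − (-3)) = -9
Sum: (-6) + (-9) = -15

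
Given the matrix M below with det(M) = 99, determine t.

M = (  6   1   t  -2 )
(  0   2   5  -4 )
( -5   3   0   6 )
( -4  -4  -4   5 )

Expanding along the row containing t, det(M) is linear in t: det(M) = (-126)·t + (-279).
Set (-126)·t + (-279) = 99  ⇒  (-126)·t = 378  ⇒  t = -3.

-3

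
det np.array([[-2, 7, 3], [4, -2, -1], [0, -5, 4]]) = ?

-146

Expand along column 1:
  + (-2) · |-2 -1; -5 4| = (-2)·(-8 − 5) = 26
  − 4 · |7 3; -5 4| = −4·(28 − (-15)) = -172
Sum: (26) + (-172) = -146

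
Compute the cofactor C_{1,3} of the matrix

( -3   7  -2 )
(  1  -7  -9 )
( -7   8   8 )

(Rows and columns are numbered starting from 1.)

Delete row 1 and column 3; the remaining 2×2 submatrix is [1 -7; -7 8].
Its determinant is 1·8 − (-7)·(-7) = -41.
The cofactor carries sign (−1)^(1+3) = +1, so C_{1,3} = +(-41) = -41.

The cofactor is -41.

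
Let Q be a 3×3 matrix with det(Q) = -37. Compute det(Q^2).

det(Q^2) = (det Q)^2 = (-37)^2 = 1369

The determinant is 1369.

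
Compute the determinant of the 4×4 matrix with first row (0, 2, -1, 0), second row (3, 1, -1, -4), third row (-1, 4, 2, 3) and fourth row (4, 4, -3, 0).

Expand along row 1 (it has 2 zeros):
  − (2) · M_12   where M_12 = det([3 -1 -4; -1 2 3; 4 -3 0]) = 35
  + (-1) · M_13   where M_13 = det([3 1 -4; -1 4 3; 4 4 0]) = 56
det = (-1)·(2)·(35) + (+1)·(-1)·(56) = -126

-126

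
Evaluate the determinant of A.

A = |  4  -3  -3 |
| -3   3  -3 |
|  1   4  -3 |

Expand along row 1:
  + 4 · |3 -3; 4 -3| = 4·(-9 − (-12)) = 12
  − (-3) · |-3 -3; 1 -3| = −(-3)·(9 − (-3)) = 36
  + (-3) · |-3 3; 1 4| = (-3)·(-12 − 3) = 45
Sum: (12) + (36) + (45) = 93

93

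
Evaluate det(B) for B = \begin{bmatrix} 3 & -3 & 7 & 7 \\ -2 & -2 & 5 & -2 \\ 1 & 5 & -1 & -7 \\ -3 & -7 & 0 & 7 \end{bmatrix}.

|B| = 116

Expand along row 4 (it has 1 zero):
  − (-3) · M_41   where M_41 = det([-3 7 7; -2 5 -2; 5 -1 -7]) = -218
  + (-7) · M_42   where M_42 = det([3 7 7; -2 5 -2; 1 -1 -7]) = -244
  + (7) · M_44   where M_44 = det([3 -3 7; -2 -2 5; 1 5 -1]) = -134
det = (-1)·(-3)·(-218) + (+1)·(-7)·(-244) + (+1)·(7)·(-134) = 116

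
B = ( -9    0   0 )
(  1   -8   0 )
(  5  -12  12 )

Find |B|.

|B| = 864

B is lower triangular, so det(B) is the product of the diagonal entries:
det = (-9) · (-8) · (12) = 864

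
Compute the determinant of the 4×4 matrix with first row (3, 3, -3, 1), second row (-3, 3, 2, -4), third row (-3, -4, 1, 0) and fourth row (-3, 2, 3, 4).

-300

Expand along row 3 (it has 1 zero):
  + (-3) · M_31   where M_31 = det([3 -3 1; 3 2 -4; 2 3 4]) = 125
  − (-4) · M_32   where M_32 = det([3 -3 1; -3 2 -4; -3 3 4]) = -15
  + (1) · M_33   where M_33 = det([3 3 1; -3 3 -4; -3 2 4]) = 135
det = (+1)·(-3)·(125) + (-1)·(-4)·(-15) + (+1)·(1)·(135) = -300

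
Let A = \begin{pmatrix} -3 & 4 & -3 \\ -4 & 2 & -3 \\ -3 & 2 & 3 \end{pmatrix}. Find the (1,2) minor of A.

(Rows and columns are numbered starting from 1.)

Delete row 1 and column 2; the remaining 2×2 submatrix is [-4 -3; -3 3].
Its determinant is (-4)·3 − (-3)·(-3) = -21.

-21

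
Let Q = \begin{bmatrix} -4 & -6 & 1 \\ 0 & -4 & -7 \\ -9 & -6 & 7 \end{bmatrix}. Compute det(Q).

The determinant is -134.

Expand along column 1:
  + (-4) · |-4 -7; -6 7| = (-4)·(-28 − 42) = 280
  + (-9) · |-6 1; -4 -7| = (-9)·(42 − (-4)) = -414
Sum: (280) + (-414) = -134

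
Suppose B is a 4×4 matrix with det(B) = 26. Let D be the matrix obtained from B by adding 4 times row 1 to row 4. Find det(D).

26

Adding a multiple of one row to another leaves the determinant unchanged.
det(D) = (1)·(26) = 26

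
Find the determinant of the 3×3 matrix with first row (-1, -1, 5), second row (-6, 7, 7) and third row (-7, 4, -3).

Expand along row 1:
  + (-1) · |7 7; 4 -3| = (-1)·(-21 − 28) = 49
  − (-1) · |-6 7; -7 -3| = −(-1)·(18 − (-49)) = 67
  + 5 · |-6 7; -7 4| = 5·(-24 − (-49)) = 125
Sum: (49) + (67) + (125) = 241

241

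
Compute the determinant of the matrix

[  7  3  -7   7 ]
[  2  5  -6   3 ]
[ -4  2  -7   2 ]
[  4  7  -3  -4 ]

Expand along row 1:
  + (7) · M_11   where M_11 = det([5 -6 3; 2 -7 2; 7 -3 -4]) = 167
  − (3) · M_12   where M_12 = det([2 -6 3; -4 -7 2; 4 -3 -4]) = 236
  + (-7) · M_13   where M_13 = det([2 5 3; -4 2 2; 4 7 -4]) = -192
  − (7) · M_14   where M_14 = det([2 5 -6; -4 2 -7; 4 7 -3]) = 102
det = (+1)·(7)·(167) + (-1)·(3)·(236) + (+1)·(-7)·(-192) + (-1)·(7)·(102) = 1091

1091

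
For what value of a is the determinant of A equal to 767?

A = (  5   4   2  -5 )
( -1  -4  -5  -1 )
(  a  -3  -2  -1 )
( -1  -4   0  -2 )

Expanding along the column containing a, det(A) is linear in a: det(A) = (132)·a + (107).
Set (132)·a + (107) = 767  ⇒  (132)·a = 660  ⇒  a = 5.

a = 5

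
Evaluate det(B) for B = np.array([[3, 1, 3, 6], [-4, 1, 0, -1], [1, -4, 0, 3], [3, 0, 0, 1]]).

Expand along column 3 (it has 3 zeros):
  + (3) · M_13   where M_13 = det([-4 1 -1; 1 -4 3; 3 0 1]) = 12
det = (+1)·(3)·(12) = 36

36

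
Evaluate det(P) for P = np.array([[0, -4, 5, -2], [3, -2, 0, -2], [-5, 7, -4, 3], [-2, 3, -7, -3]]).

Expand along row 1 (it has 1 zero):
  − (-4) · M_12   where M_12 = det([3 0 -2; -5 -4 3; -2 -7 -3]) = 45
  + (5) · M_13   where M_13 = det([3 -2 -2; -5 7 3; -2 3 -3]) = -46
  − (-2) · M_14   where M_14 = det([3 -2 0; -5 7 -4; -2 3 -7]) = -57
det = (-1)·(-4)·(45) + (+1)·(5)·(-46) + (-1)·(-2)·(-57) = -164

The determinant is -164.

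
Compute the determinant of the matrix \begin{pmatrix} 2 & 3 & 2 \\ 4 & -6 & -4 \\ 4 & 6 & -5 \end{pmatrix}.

Expand along column 1:
  + 2 · |-6 -4; 6 -5| = 2·(30 − (-24)) = 108
  − 4 · |3 2; 6 -5| = −4·(-15 − 12) = 108
  + 4 · |3 2; -6 -4| = 4·(-12 − (-12)) = 0
Sum: (108) + (108) + (0) = 216

216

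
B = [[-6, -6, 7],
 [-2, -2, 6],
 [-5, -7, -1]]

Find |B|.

Expand along row 1:
  + (-6) · |-2 6; -7 -1| = (-6)·(2 − (-42)) = -264
  − (-6) · |-2 6; -5 -1| = −(-6)·(2 − (-30)) = 192
  + 7 · |-2 -2; -5 -7| = 7·(14 − 10) = 28
Sum: (-264) + (192) + (28) = -44

det(B) = -44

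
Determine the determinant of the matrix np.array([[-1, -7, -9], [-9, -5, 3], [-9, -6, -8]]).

Expand along column 1:
  + (-1) · |-5 3; -6 -8| = (-1)·(40 − (-18)) = -58
  − (-9) · |-7 -9; -6 -8| = −(-9)·(56 − 54) = 18
  + (-9) · |-7 -9; -5 3| = (-9)·(-21 − 45) = 594
Sum: (-58) + (18) + (594) = 554

554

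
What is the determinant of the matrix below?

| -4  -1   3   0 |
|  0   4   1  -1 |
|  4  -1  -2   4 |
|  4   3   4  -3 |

The determinant is 424.

Expand along row 1 (it has 1 zero):
  + (-4) · M_11   where M_11 = det([4 1 -1; -1 -2 4; 3 4 -3]) = -33
  − (-1) · M_12   where M_12 = det([0 1 -1; 4 -2 4; 4 4 -3]) = 4
  + (3) · M_13   where M_13 = det([0 4 -1; 4 -1 4; 4 3 -3]) = 96
det = (+1)·(-4)·(-33) + (-1)·(-1)·(4) + (+1)·(3)·(96) = 424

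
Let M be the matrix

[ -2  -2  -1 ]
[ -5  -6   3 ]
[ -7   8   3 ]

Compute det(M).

The determinant is 178.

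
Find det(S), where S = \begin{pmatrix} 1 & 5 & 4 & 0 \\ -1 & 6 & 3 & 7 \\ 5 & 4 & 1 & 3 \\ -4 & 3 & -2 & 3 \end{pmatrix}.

Expand along row 1 (it has 1 zero):
  + (1) · M_11   where M_11 = det([6 3 7; 4 1 3; 3 -2 3]) = -32
  − (5) · M_12   where M_12 = det([-1 3 7; 5 1 3; -4 -2 3]) = -132
  + (4) · M_13   where M_13 = det([-1 6 7; 5 4 3; -4 3 3]) = 52
det = (+1)·(1)·(-32) + (-1)·(5)·(-132) + (+1)·(4)·(52) = 836

The determinant is 836.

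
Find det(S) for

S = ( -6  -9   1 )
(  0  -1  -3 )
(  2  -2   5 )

Expand along row 2:
  + (-1) · |-6 1; 2 5| = (-1)·(-30 − 2) = 32
  − (-3) · |-6 -9; 2 -2| = −(-3)·(12 − (-18)) = 90
Sum: (32) + (90) = 122

122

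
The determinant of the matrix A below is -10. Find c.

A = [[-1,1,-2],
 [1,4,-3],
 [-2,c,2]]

c = -2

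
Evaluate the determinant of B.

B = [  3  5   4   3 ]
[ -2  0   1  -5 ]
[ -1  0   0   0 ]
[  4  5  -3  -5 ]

Expand along row 3 (it has 3 zeros):
  + (-1) · M_31   where M_31 = det([5 4 3; 0 1 -5; 5 -3 -5]) = -215
det = (+1)·(-1)·(-215) = 215

The determinant is 215.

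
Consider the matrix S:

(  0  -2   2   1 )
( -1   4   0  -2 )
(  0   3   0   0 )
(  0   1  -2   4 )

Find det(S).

-30

Expand along row 3 (it has 3 zeros):
  − (3) · M_32   where M_32 = det([0 2 1; -1 0 -2; 0 -2 4]) = 10
det = (-1)·(3)·(10) = -30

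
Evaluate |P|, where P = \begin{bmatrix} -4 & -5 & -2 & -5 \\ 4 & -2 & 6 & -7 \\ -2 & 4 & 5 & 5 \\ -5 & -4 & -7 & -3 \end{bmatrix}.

|P| = -493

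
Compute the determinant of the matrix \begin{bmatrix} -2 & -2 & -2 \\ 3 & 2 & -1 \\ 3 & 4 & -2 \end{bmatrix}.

Expand along row 1:
  + (-2) · |2 -1; 4 -2| = (-2)·(-4 − (-4)) = 0
  − (-2) · |3 -1; 3 -2| = −(-2)·(-6 − (-3)) = -6
  + (-2) · |3 2; 3 4| = (-2)·(12 − 6) = -12
Sum: (0) + (-6) + (-12) = -18

-18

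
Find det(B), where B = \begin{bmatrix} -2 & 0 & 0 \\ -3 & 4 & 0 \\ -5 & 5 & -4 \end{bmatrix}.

B is lower triangular, so det(B) is the product of the diagonal entries:
det = (-2) · (4) · (-4) = 32

32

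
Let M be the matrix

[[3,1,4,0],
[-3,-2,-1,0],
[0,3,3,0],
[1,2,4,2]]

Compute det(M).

The determinant is -72.

Expand along column 4 (it has 3 zeros):
  + (2) · M_44   where M_44 = det([3 1 4; -3 -2 -1; 0 3 3]) = -36
det = (+1)·(2)·(-36) = -72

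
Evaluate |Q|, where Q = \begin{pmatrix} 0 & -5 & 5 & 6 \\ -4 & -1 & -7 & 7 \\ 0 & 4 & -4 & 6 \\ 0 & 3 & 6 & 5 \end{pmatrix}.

Expand along column 1 (it has 3 zeros):
  − (-4) · M_21   where M_21 = det([-5 5 6; 4 -4 6; 3 6 5]) = 486
det = (-1)·(-4)·(486) = 1944

|Q| = 1944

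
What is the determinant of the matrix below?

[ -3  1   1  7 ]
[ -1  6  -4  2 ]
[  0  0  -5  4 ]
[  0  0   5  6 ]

The matrix is block upper-triangular with a 2×2 block and a 2×2 block on the diagonal, so its determinant equals the product of the determinants of the diagonal blocks.
det of the 2×2 block = -17
det of the 2×2 block = -50
det = (-17)·(-50) = 850

The determinant is 850.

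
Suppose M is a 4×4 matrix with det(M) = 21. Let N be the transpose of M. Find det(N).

det(Mᵀ) = det(M).
det(N) = (1)·(21) = 21

det(N) = 21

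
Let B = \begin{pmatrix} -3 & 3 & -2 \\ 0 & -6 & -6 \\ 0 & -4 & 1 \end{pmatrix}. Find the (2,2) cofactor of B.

Delete row 2 and column 2; the remaining 2×2 submatrix is [-3 -2; 0 1].
Its determinant is (-3)·1 − (-2)·0 = -3.
The cofactor carries sign (−1)^(2+2) = +1, so C_{2,2} = +(-3) = -3.

The cofactor is -3.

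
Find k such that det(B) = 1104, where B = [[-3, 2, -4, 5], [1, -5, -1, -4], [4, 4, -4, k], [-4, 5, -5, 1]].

Expanding along the row containing k, det(B) is linear in k: det(B) = (12)·k + (1200).
Set (12)·k + (1200) = 1104  ⇒  (12)·k = -96  ⇒  k = -8.

-8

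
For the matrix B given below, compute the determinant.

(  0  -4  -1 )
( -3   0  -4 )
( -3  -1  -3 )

Expand along column 1:
  − (-3) · |-4 -1; -1 -3| = −(-3)·(12 − 1) = 33
  + (-3) · |-4 -1; 0 -4| = (-3)·(16 − 0) = -48
Sum: (33) + (-48) = -15

The determinant is -15.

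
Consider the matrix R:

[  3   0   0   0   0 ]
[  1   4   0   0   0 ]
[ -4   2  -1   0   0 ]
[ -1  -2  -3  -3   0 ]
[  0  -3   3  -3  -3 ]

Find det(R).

The determinant is -108.

R is lower triangular, so det(R) is the product of the diagonal entries:
det = (3) · (4) · (-1) · (-3) · (-3) = -108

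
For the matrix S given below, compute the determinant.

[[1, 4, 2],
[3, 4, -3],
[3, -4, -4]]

Expand along row 1:
  + 1 · |4 -3; -4 -4| = 1·(-16 − 12) = -28
  − 4 · |3 -3; 3 -4| = −4·(-12 − (-9)) = 12
  + 2 · |3 4; 3 -4| = 2·(-12 − 12) = -48
Sum: (-28) + (12) + (-48) = -64

|S| = -64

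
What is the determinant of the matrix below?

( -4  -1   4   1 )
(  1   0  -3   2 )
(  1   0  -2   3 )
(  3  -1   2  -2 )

-36

Expand along column 2 (it has 2 zeros):
  − (-1) · M_12   where M_12 = det([1 -3 2; 1 -2 3; 3 2 -2]) = -19
  + (-1) · M_42   where M_42 = det([-4 4 1; 1 -3 2; 1 -2 3]) = 17
det = (-1)·(-1)·(-19) + (+1)·(-1)·(17) = -36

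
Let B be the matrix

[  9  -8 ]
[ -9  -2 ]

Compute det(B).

-90

det(B) = 9·(-2) − (-8)·(-9) = -18 − 72 = -90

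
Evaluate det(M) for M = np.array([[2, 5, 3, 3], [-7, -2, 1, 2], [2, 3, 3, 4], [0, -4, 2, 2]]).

-162

Expand along row 4 (it has 1 zero):
  + (-4) · M_42   where M_42 = det([2 3 3; -7 1 2; 2 3 4]) = 23
  − (2) · M_43   where M_43 = det([2 5 3; -7 -2 2; 2 3 4]) = 81
  + (2) · M_44   where M_44 = det([2 5 3; -7 -2 1; 2 3 3]) = 46
det = (+1)·(-4)·(23) + (-1)·(2)·(81) + (+1)·(2)·(46) = -162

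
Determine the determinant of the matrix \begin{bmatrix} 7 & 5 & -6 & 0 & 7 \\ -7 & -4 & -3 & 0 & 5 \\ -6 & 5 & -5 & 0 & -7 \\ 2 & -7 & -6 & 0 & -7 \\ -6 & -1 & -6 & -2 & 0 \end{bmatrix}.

-31422

Expand along column 4 (it has 4 zeros):
  − (-2) · M_54   where M_54 = det([7 5 -6 7; -7 -4 -3 5; -6 5 -5 -7; 2 -7 -6 -7]) = -15711
det = (-1)·(-2)·(-15711) = -31422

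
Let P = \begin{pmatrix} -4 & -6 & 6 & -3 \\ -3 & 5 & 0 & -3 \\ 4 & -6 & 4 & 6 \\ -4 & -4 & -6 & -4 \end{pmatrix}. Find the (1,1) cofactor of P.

The cofactor is -56.

Delete row 1 and column 1; the remaining 3×3 submatrix is [5 0 -3; -6 4 6; -4 -6 -4].
Its determinant is -56.
The cofactor carries sign (−1)^(1+1) = +1, so C_{1,1} = +(-56) = -56.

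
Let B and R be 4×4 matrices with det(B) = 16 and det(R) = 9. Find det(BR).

det(BR) = det(B)·det(R) = (16)·(9) = 144

The determinant is 144.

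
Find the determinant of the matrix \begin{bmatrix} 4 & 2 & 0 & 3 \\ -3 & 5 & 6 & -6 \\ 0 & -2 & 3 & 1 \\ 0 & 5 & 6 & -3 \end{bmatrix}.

Expand along column 1 (it has 2 zeros):
  + (4) · M_11   where M_11 = det([5 6 -6; -2 3 1; 5 6 -3]) = 81
  − (-3) · M_21   where M_21 = det([2 0 3; -2 3 1; 5 6 -3]) = -111
det = (+1)·(4)·(81) + (-1)·(-3)·(-111) = -9

-9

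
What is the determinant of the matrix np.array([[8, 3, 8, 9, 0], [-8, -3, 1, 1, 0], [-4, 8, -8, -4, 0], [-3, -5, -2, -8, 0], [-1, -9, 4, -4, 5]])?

Expand along column 5 (it has 4 zeros):
  + (5) · M_55   where M_55 = det([8 3 8 9; -8 -3 1 1; -4 8 -8 -4; -3 -5 -2 -8]) = 2544
det = (+1)·(5)·(2544) = 12720

The determinant is 12720.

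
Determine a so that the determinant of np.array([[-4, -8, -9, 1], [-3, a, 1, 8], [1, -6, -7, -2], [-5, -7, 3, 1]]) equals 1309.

a = 7

Expanding along the row containing a, det(M) is linear in a: det(M) = (-109)·a + (2072).
Set (-109)·a + (2072) = 1309  ⇒  (-109)·a = -763  ⇒  a = 7.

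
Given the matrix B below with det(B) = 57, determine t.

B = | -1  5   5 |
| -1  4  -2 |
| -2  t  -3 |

Expanding along the row containing t, det(B) is linear in t: det(B) = (-7)·t + (57).
Set (-7)·t + (57) = 57  ⇒  (-7)·t = 0  ⇒  t = 0.

0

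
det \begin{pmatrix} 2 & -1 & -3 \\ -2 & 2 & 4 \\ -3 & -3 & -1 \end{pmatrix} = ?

-2

Expand along column 1:
  + 2 · |2 4; -3 -1| = 2·(-2 − (-12)) = 20
  − (-2) · |-1 -3; -3 -1| = −(-2)·(1 − 9) = -16
  + (-3) · |-1 -3; 2 4| = (-3)·(-4 − (-6)) = -6
Sum: (20) + (-16) + (-6) = -2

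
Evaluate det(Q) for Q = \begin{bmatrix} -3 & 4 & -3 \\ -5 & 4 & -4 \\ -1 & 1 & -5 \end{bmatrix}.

Expand along row 1:
  + (-3) · |4 -4; 1 -5| = (-3)·(-20 − (-4)) = 48
  − 4 · |-5 -4; -1 -5| = −4·(25 − 4) = -84
  + (-3) · |-5 4; -1 1| = (-3)·(-5 − (-4)) = 3
Sum: (48) + (-84) + (3) = -33

det(Q) = -33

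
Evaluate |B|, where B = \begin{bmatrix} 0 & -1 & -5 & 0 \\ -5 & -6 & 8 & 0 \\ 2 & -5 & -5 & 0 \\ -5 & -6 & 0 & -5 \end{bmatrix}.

Expand along column 4 (it has 3 zeros):
  + (-5) · M_44   where M_44 = det([0 -1 -5; -5 -6 8; 2 -5 -5]) = -176
det = (+1)·(-5)·(-176) = 880

880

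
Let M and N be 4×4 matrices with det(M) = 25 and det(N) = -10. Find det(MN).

det(MN) = det(M)·det(N) = (25)·(-10) = -250

-250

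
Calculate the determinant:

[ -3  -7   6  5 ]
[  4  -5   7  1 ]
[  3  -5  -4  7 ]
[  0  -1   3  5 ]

Expand along row 4 (it has 1 zero):
  + (-1) · M_42   where M_42 = det([-3 6 5; 4 7 1; 3 -4 7]) = -494
  − (3) · M_43   where M_43 = det([-3 -7 5; 4 -5 1; 3 -5 7]) = 240
  + (5) · M_44   where M_44 = det([-3 -7 6; 4 -5 7; 3 -5 -4]) = -454
det = (+1)·(-1)·(-494) + (-1)·(3)·(240) + (+1)·(5)·(-454) = -2496

The determinant is -2496.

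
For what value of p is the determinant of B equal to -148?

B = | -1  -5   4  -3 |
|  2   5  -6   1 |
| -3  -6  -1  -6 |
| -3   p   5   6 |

-2

Expanding along the column containing p, det(B) is linear in p: det(B) = (59)·p + (-30).
Set (59)·p + (-30) = -148  ⇒  (59)·p = -118  ⇒  p = -2.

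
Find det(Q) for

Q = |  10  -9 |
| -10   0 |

det(Q) = 10·0 − (-9)·(-10) = 0 − 90 = -90

|Q| = -90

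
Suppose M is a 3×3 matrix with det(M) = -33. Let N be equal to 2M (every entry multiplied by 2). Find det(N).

For a 3×3 matrix, det(2M) = 2^3·det(M) = 8·det(M).
det(N) = (8)·(-33) = -264

-264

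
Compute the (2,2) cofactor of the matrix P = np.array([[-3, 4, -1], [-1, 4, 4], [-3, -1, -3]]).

Delete row 2 and column 2; the remaining 2×2 submatrix is [-3 -1; -3 -3].
Its determinant is (-3)·(-3) − (-1)·(-3) = 6.
The cofactor carries sign (−1)^(2+2) = +1, so C_{2,2} = +(6) = 6.

The cofactor is 6.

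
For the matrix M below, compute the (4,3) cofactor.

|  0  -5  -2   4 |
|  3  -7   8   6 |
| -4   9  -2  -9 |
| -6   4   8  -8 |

The cofactor is 19.

Delete row 4 and column 3; the remaining 3×3 submatrix is [0 -5 4; 3 -7 6; -4 9 -9].
Its determinant is -19.
The cofactor carries sign (−1)^(4+3) = −1, so C_{4,3} = −(-19) = 19.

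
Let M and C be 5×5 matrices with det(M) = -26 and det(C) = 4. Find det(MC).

-104

det(MC) = det(M)·det(C) = (-26)·(4) = -104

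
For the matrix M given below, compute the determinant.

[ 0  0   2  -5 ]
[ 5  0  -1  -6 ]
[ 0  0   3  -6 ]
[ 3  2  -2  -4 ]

Expand along column 2 (it has 3 zeros):
  + (2) · M_42   where M_42 = det([0 2 -5; 5 -1 -6; 0 3 -6]) = -15
det = (+1)·(2)·(-15) = -30

|M| = -30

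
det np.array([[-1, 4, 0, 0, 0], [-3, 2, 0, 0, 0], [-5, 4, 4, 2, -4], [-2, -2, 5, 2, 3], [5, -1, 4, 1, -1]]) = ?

The matrix is block lower-triangular with a 2×2 block and a 3×3 block on the diagonal, so its determinant equals the product of the determinants of the diagonal blocks.
det of the 2×2 block = 10
det of the 3×3 block = 26
det = (10)·(26) = 260

The determinant is 260.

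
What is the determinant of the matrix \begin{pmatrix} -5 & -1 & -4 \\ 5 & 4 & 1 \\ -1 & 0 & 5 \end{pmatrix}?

-90

Expand along column 2:
  − (-1) · |5 1; -1 5| = −(-1)·(25 − (-1)) = 26
  + 4 · |-5 -4; -1 5| = 4·(-25 − 4) = -116
Sum: (26) + (-116) = -90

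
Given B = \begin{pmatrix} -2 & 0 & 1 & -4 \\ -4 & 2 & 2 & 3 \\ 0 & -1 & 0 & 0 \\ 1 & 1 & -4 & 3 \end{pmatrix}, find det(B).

Expand along row 3 (it has 3 zeros):
  − (-1) · M_32   where M_32 = det([-2 1 -4; -4 2 3; 1 -4 3]) = -77
det = (-1)·(-1)·(-77) = -77

|B| = -77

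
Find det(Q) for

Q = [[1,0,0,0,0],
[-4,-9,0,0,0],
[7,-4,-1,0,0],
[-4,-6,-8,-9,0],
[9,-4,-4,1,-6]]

The determinant is 486.

Q is lower triangular, so det(Q) is the product of the diagonal entries:
det = (1) · (-9) · (-1) · (-9) · (-6) = 486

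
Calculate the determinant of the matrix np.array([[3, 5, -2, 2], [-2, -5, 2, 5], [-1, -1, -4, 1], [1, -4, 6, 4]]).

The determinant is -308.

Expand along row 1:
  + (3) · M_11   where M_11 = det([-5 2 5; -1 -4 1; -4 6 4]) = 0
  − (5) · M_12   where M_12 = det([-2 2 5; -1 -4 1; 1 6 4]) = 44
  + (-2) · M_13   where M_13 = det([-2 -5 5; -1 -1 1; 1 -4 4]) = 0
  − (2) · M_14   where M_14 = det([-2 -5 2; -1 -1 -4; 1 -4 6]) = 44
det = (+1)·(3)·(0) + (-1)·(5)·(44) + (+1)·(-2)·(0) + (-1)·(2)·(44) = -308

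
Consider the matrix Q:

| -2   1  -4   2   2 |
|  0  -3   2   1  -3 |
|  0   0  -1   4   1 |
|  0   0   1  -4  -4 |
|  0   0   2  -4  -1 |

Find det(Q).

Q is block upper-triangular with a 2×2 block and a 3×3 block on the diagonal, so its determinant equals the product of the determinants of the diagonal blocks.
det of the 2×2 block = 6
det of the 3×3 block = -12
det = (6)·(-12) = -72

The determinant is -72.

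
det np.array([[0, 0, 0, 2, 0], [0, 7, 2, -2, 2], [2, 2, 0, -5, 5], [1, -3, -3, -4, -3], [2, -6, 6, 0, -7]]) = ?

The determinant is 1516.

Expand along row 1 (it has 4 zeros):
  − (2) · M_14   where M_14 = det([0 7 2 2; 2 2 0 5; 1 -3 -3 -3; 2 -6 6 -7]) = -758
det = (-1)·(2)·(-758) = 1516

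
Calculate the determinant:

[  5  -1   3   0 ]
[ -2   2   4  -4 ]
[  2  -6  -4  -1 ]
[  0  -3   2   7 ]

Expand along row 1 (it has 1 zero):
  + (5) · M_11   where M_11 = det([2 4 -4; -6 -4 -1; -3 2 7]) = 224
  − (-1) · M_12   where M_12 = det([-2 4 -4; 2 -4 -1; 0 2 7]) = -20
  + (3) · M_13   where M_13 = det([-2 2 -4; 2 -6 -1; 0 -3 7]) = 86
det = (+1)·(5)·(224) + (-1)·(-1)·(-20) + (+1)·(3)·(86) = 1358

The determinant is 1358.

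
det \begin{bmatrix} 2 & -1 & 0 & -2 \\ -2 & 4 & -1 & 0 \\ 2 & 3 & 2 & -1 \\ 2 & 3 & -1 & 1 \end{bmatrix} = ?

Expand along row 1 (it has 1 zero):
  + (2) · M_11   where M_11 = det([4 -1 0; 3 2 -1; 3 -1 1]) = 10
  − (-1) · M_12   where M_12 = det([-2 -1 0; 2 2 -1; 2 -1 1]) = 2
  − (-2) · M_14   where M_14 = det([-2 4 -1; 2 3 2; 2 3 -1]) = 42
det = (+1)·(2)·(10) + (-1)·(-1)·(2) + (-1)·(-2)·(42) = 106

106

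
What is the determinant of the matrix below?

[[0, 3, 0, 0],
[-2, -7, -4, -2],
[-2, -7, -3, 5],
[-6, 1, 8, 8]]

The determinant is -756.

Expand along row 1 (it has 3 zeros):
  − (3) · M_12   where M_12 = det([-2 -4 -2; -2 -3 5; -6 8 8]) = 252
det = (-1)·(3)·(252) = -756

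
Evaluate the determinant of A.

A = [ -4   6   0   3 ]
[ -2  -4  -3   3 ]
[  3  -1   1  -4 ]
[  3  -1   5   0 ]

Expand along row 1 (it has 1 zero):
  + (-4) · M_11   where M_11 = det([-4 -3 3; -1 1 -4; -1 5 0]) = -104
  − (6) · M_12   where M_12 = det([-2 -3 3; 3 1 -4; 3 5 0]) = 32
  − (3) · M_14   where M_14 = det([-2 -4 -3; 3 -1 1; 3 -1 5]) = 56
det = (+1)·(-4)·(-104) + (-1)·(6)·(32) + (-1)·(3)·(56) = 56

56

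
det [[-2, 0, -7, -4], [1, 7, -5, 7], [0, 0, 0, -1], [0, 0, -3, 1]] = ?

The matrix is block upper-triangular with a 2×2 block and a 2×2 block on the diagonal, so its determinant equals the product of the determinants of the diagonal blocks.
det of the 2×2 block = -14
det of the 2×2 block = -3
det = (-14)·(-3) = 42

42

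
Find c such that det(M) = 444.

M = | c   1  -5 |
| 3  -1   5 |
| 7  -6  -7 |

9

Expanding along the row containing c, det(M) is linear in c: det(M) = (37)·c + (111).
Set (37)·c + (111) = 444  ⇒  (37)·c = 333  ⇒  c = 9.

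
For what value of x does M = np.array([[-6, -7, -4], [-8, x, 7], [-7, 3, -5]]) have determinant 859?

Expanding along the row containing x, det(M) is linear in x: det(M) = (2)·x + (845).
Set (2)·x + (845) = 859  ⇒  (2)·x = 14  ⇒  x = 7.

7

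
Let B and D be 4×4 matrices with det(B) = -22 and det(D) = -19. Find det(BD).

418

det(BD) = det(B)·det(D) = (-22)·(-19) = 418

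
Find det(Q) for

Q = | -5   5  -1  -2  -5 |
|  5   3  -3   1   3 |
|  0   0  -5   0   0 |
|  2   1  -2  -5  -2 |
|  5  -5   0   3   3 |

det(Q) = 2820

Expand along row 3 (it has 4 zeros):
  + (-5) · M_33   where M_33 = det([-5 5 -2 -5; 5 3 1 3; 2 1 -5 -2; 5 -5 3 3]) = -564
det = (+1)·(-5)·(-564) = 2820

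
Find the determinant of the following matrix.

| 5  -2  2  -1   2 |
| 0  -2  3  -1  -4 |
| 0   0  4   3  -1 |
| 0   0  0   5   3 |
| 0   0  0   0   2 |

The matrix is upper triangular, so the determinant is the product of the diagonal entries:
det = (5) · (-2) · (4) · (5) · (2) = -400

-400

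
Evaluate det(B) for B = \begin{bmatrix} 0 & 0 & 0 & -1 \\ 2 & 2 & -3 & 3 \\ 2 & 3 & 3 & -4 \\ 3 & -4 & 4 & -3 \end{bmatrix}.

101

Expand along row 1 (it has 3 zeros):
  − (-1) · M_14   where M_14 = det([2 2 -3; 2 3 3; 3 -4 4]) = 101
det = (-1)·(-1)·(101) = 101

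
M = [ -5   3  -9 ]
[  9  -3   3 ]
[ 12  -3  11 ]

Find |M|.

Expand along column 1:
  + (-5) · |-3 3; -3 11| = (-5)·(-33 − (-9)) = 120
  − 9 · |3 -9; -3 11| = −9·(33 − 27) = -54
  + 12 · |3 -9; -3 3| = 12·(9 − 27) = -216
Sum: (120) + (-54) + (-216) = -150

det(M) = -150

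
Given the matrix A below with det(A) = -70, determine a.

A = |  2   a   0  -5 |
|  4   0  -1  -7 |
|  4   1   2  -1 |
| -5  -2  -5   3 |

Expanding along the row containing a, det(A) is linear in a: det(A) = (-81)·a + (11).
Set (-81)·a + (11) = -70  ⇒  (-81)·a = -81  ⇒  a = 1.

a = 1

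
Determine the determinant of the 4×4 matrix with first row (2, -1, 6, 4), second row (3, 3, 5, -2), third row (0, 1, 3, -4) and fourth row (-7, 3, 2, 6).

Expand along row 3 (it has 1 zero):
  − (1) · M_32   where M_32 = det([2 6 4; 3 5 -2; -7 2 6]) = 208
  + (3) · M_33   where M_33 = det([2 -1 4; 3 3 -2; -7 3 6]) = 172
  − (-4) · M_34   where M_34 = det([2 -1 6; 3 3 5; -7 3 2]) = 203
det = (-1)·(1)·(208) + (+1)·(3)·(172) + (-1)·(-4)·(203) = 1120

1120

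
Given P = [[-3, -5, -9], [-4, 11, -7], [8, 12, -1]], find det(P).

1305

Expand along column 1:
  + (-3) · |11 -7; 12 -1| = (-3)·(-11 − (-84)) = -219
  − (-4) · |-5 -9; 12 -1| = −(-4)·(5 − (-108)) = 452
  + 8 · |-5 -9; 11 -7| = 8·(35 − (-99)) = 1072
Sum: (-219) + (452) + (1072) = 1305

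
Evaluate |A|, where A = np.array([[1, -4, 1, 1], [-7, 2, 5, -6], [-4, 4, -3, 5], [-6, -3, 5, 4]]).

Expand along row 1:
  + (1) · M_11   where M_11 = det([2 5 -6; 4 -3 5; -3 5 4]) = -295
  − (-4) · M_12   where M_12 = det([-7 5 -6; -4 -3 5; -6 5 4]) = 417
  + (1) · M_13   where M_13 = det([-7 2 -6; -4 4 5; -6 -3 4]) = -461
  − (1) · M_14   where M_14 = det([-7 2 5; -4 4 -3; -6 -3 5]) = 179
det = (+1)·(1)·(-295) + (-1)·(-4)·(417) + (+1)·(1)·(-461) + (-1)·(1)·(179) = 733

733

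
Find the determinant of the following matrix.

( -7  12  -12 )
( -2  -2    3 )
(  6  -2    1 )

20

Expand along column 1:
  + (-7) · |-2 3; -2 1| = (-7)·(-2 − (-6)) = -28
  − (-2) · |12 -12; -2 1| = −(-2)·(12 − 24) = -24
  + 6 · |12 -12; -2 3| = 6·(36 − 24) = 72
Sum: (-28) + (-24) + (72) = 20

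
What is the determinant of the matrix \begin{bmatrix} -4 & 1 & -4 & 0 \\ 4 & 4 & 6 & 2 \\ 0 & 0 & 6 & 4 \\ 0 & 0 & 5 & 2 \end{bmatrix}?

The determinant is 160.

The matrix is block upper-triangular with a 2×2 block and a 2×2 block on the diagonal, so its determinant equals the product of the determinants of the diagonal blocks.
det of the 2×2 block = -20
det of the 2×2 block = -8
det = (-20)·(-8) = 160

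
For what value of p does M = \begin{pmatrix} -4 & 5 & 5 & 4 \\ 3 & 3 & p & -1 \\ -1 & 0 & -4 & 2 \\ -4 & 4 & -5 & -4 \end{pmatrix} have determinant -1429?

p = -3

Expanding along the column containing p, det(M) is linear in p: det(M) = (44)·p + (-1297).
Set (44)·p + (-1297) = -1429  ⇒  (44)·p = -132  ⇒  p = -3.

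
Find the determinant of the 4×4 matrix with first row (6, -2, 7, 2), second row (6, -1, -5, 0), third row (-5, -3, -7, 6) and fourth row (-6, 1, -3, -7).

Expand along row 2 (it has 1 zero):
  − (6) · M_21   where M_21 = det([-2 7 2; -3 -7 6; 1 -3 -7]) = -207
  + (-1) · M_22   where M_22 = det([6 7 2; -5 -7 6; -6 -3 -7]) = -149
  − (-5) · M_23   where M_23 = det([6 -2 2; -5 -3 6; -6 1 -7]) = 186
det = (-1)·(6)·(-207) + (+1)·(-1)·(-149) + (-1)·(-5)·(186) = 2321

The determinant is 2321.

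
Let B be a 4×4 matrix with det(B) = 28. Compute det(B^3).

21952

det(B^3) = (det B)^3 = (28)^3 = 21952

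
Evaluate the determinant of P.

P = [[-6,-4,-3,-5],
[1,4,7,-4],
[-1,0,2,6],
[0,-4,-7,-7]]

Expand along row 3 (it has 1 zero):
  + (-1) · M_31   where M_31 = det([-4 -3 -5; 4 7 -4; -4 -7 -7]) = 176
  + (2) · M_33   where M_33 = det([-6 -4 -5; 1 4 -4; 0 -4 -7]) = 256
  − (6) · M_34   where M_34 = det([-6 -4 -3; 1 4 7; 0 -4 -7]) = -16
det = (+1)·(-1)·(176) + (+1)·(2)·(256) + (-1)·(6)·(-16) = 432

|P| = 432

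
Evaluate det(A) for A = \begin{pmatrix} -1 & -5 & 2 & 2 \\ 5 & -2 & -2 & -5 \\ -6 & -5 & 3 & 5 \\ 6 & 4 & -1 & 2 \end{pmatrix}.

Expand along row 1:
  + (-1) · M_11   where M_11 = det([-2 -2 -5; -5 3 5; 4 -1 2]) = -47
  − (-5) · M_12   where M_12 = det([5 -2 -5; -6 3 5; 6 -1 2]) = 31
  + (2) · M_13   where M_13 = det([5 -2 -5; -6 -5 5; 6 4 2]) = -264
  − (2) · M_14   where M_14 = det([5 -2 -2; -6 -5 3; 6 4 -1]) = -71
det = (+1)·(-1)·(-47) + (-1)·(-5)·(31) + (+1)·(2)·(-264) + (-1)·(2)·(-71) = -184

-184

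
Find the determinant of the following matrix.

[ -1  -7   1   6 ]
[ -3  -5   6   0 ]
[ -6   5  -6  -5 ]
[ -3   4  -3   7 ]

Expand along row 2 (it has 1 zero):
  − (-3) · M_21   where M_21 = det([-7 1 6; 5 -6 -5; 4 -3 7]) = 398
  + (-5) · M_22   where M_22 = det([-1 1 6; -6 -6 -5; -3 -3 7]) = 114
  − (6) · M_23   where M_23 = det([-1 -7 6; -6 5 -5; -3 4 7]) = -508
det = (-1)·(-3)·(398) + (+1)·(-5)·(114) + (-1)·(6)·(-508) = 3672

3672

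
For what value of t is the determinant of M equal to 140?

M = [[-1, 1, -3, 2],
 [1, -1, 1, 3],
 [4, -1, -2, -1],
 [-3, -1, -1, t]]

t = 0

Expanding along the column containing t, det(M) is linear in t: det(M) = (-6)·t + (140).
Set (-6)·t + (140) = 140  ⇒  (-6)·t = 0  ⇒  t = 0.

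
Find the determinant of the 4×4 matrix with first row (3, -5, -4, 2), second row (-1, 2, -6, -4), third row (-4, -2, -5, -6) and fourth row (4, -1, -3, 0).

The determinant is 576.

Expand along row 4 (it has 1 zero):
  − (4) · M_41   where M_41 = det([-5 -4 2; 2 -6 -4; -2 -5 -6]) = -204
  + (-1) · M_42   where M_42 = det([3 -4 2; -1 -6 -4; -4 -5 -6]) = -30
  − (-3) · M_43   where M_43 = det([3 -5 2; -1 2 -4; -4 -2 -6]) = -90
det = (-1)·(4)·(-204) + (+1)·(-1)·(-30) + (-1)·(-3)·(-90) = 576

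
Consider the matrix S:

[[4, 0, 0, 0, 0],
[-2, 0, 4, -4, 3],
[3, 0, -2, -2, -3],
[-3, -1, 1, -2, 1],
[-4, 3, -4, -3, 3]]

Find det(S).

|S| = 672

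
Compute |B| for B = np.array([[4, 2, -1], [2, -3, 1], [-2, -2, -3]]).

Expand along row 1:
  + 4 · |-3 1; -2 -3| = 4·(9 − (-2)) = 44
  − 2 · |2 1; -2 -3| = −2·(-6 − (-2)) = 8
  + (-1) · |2 -3; -2 -2| = (-1)·(-4 − 6) = 10
Sum: (44) + (8) + (10) = 62

62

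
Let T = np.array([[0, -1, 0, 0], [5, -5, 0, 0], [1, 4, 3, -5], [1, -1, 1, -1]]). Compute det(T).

T is block lower-triangular with a 2×2 block and a 2×2 block on the diagonal, so its determinant equals the product of the determinants of the diagonal blocks.
det of the 2×2 block = 5
det of the 2×2 block = 2
det = (5)·(2) = 10

det(T) = 10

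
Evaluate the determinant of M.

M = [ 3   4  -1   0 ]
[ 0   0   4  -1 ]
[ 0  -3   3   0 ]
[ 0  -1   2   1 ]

45

Expand along column 1 (it has 3 zeros):
  + (3) · M_11   where M_11 = det([0 4 -1; -3 3 0; -1 2 1]) = 15
det = (+1)·(3)·(15) = 45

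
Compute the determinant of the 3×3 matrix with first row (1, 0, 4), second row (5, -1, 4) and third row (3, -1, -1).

Expand along row 1:
  + 1 · |-1 4; -1 -1| = 1·(1 − (-4)) = 5
  + 4 · |5 -1; 3 -1| = 4·(-5 − (-3)) = -8
Sum: (5) + (-8) = -3

The determinant is -3.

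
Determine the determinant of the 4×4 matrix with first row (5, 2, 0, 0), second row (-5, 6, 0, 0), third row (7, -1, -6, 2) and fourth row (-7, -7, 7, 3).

The matrix is block lower-triangular with a 2×2 block and a 2×2 block on the diagonal, so its determinant equals the product of the determinants of the diagonal blocks.
det of the 2×2 block = 40
det of the 2×2 block = -32
det = (40)·(-32) = -1280

-1280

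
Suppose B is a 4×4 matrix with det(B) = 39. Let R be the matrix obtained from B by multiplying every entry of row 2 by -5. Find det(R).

det(R) = -195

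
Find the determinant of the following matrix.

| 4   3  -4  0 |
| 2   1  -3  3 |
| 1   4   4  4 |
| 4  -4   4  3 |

Expand along row 1 (it has 1 zero):
  + (4) · M_11   where M_11 = det([1 -3 3; 4 4 4; -4 4 3]) = 176
  − (3) · M_12   where M_12 = det([2 -3 3; 1 4 4; 4 4 3]) = -83
  + (-4) · M_13   where M_13 = det([2 1 3; 1 4 4; 4 -4 3]) = 9
det = (+1)·(4)·(176) + (-1)·(3)·(-83) + (+1)·(-4)·(9) = 917

917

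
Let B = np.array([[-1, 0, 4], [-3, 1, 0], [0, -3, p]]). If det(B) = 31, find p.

5

Expanding along the row containing p, det(B) is linear in p: det(B) = (-1)·p + (36).
Set (-1)·p + (36) = 31  ⇒  (-1)·p = -5  ⇒  p = 5.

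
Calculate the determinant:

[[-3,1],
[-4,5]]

-11

det = (-3)·5 − 1·(-4) = -15 − (-4) = -11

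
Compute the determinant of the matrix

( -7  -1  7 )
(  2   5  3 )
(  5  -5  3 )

Expand along row 1:
  + (-7) · |5 3; -5 3| = (-7)·(15 − (-15)) = -210
  − (-1) · |2 3; 5 3| = −(-1)·(6 − 15) = -9
  + 7 · |2 5; 5 -5| = 7·(-10 − 25) = -245
Sum: (-210) + (-9) + (-245) = -464

-464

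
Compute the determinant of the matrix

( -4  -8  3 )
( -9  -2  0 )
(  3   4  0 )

-90

Expand along column 3:
  + 3 · |-9 -2; 3 4| = 3·(-36 − (-6)) = -90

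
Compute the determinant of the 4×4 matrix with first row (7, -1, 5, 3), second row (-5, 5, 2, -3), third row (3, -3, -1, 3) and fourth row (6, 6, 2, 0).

Expand along row 4 (it has 1 zero):
  − (6) · M_41   where M_41 = det([-1 5 3; 5 2 -3; -3 -1 3]) = -30
  + (6) · M_42   where M_42 = det([7 5 3; -5 2 -3; 3 -1 3]) = 48
  − (2) · M_43   where M_43 = det([7 -1 3; -5 5 -3; 3 -3 3]) = 36
det = (-1)·(6)·(-30) + (+1)·(6)·(48) + (-1)·(2)·(36) = 396

396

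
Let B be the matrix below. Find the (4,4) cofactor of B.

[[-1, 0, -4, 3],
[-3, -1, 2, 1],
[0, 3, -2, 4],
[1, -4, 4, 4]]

Delete row 4 and column 4; the remaining 3×3 submatrix is [-1 0 -4; -3 -1 2; 0 3 -2].
Its determinant is 40.
The cofactor carries sign (−1)^(4+4) = +1, so C_{4,4} = +(40) = 40.

40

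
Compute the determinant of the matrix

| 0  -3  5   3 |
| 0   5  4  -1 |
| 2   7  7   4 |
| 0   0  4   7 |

The determinant is -422.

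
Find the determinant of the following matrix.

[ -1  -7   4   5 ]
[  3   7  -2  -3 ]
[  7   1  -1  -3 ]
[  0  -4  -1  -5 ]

The determinant is 366.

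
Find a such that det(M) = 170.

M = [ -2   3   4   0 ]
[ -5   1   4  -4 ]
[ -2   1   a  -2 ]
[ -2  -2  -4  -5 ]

Expanding along the row containing a, det(M) is linear in a: det(M) = (-25)·a + (20).
Set (-25)·a + (20) = 170  ⇒  (-25)·a = 150  ⇒  a = -6.

-6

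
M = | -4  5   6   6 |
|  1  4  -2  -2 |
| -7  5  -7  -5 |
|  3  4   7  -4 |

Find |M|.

Expand along row 1:
  + (-4) · M_11   where M_11 = det([4 -2 -2; 5 -7 -5; 4 7 -4]) = 126
  − (5) · M_12   where M_12 = det([1 -2 -2; -7 -7 -5; 3 7 -4]) = 205
  + (6) · M_13   where M_13 = det([1 4 -2; -7 5 -5; 3 4 -4]) = -86
  − (6) · M_14   where M_14 = det([1 4 -2; -7 5 -7; 3 4 7]) = 261
det = (+1)·(-4)·(126) + (-1)·(5)·(205) + (+1)·(6)·(-86) + (-1)·(6)·(261) = -3611

|M| = -3611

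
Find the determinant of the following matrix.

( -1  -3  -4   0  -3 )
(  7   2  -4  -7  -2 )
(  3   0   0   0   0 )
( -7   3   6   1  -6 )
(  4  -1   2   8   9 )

Expand along row 3 (it has 4 zeros):
  + (3) · M_31   where M_31 = det([-3 -4 0 -3; 2 -4 -7 -2; 3 6 1 -6; -1 2 8 9]) = 742
det = (+1)·(3)·(742) = 2226

2226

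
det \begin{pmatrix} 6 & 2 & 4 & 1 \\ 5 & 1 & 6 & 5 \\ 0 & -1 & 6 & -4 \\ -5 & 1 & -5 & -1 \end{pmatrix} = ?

Expand along row 3 (it has 1 zero):
  − (-1) · M_32   where M_32 = det([6 4 1; 5 6 5; -5 -5 -1]) = 39
  + (6) · M_33   where M_33 = det([6 2 1; 5 1 5; -5 1 -1]) = -66
  − (-4) · M_34   where M_34 = det([6 2 4; 5 1 6; -5 1 -5]) = -36
det = (-1)·(-1)·(39) + (+1)·(6)·(-66) + (-1)·(-4)·(-36) = -501

The determinant is -501.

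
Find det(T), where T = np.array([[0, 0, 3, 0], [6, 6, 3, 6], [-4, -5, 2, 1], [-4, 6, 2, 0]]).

The determinant is -972.

Expand along row 1 (it has 3 zeros):
  + (3) · M_13   where M_13 = det([6 6 6; -4 -5 1; -4 6 0]) = -324
det = (+1)·(3)·(-324) = -972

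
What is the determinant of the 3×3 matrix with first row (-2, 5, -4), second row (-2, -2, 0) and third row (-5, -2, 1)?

38

Expand along row 2:
  − (-2) · |5 -4; -2 1| = −(-2)·(5 − 8) = -6
  + (-2) · |-2 -4; -5 1| = (-2)·(-2 − 20) = 44
Sum: (-6) + (44) = 38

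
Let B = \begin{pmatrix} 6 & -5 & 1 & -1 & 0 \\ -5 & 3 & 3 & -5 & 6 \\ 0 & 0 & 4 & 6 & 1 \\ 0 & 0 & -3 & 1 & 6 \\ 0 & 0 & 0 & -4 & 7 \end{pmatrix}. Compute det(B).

B is block upper-triangular with a 2×2 block and a 3×3 block on the diagonal, so its determinant equals the product of the determinants of the diagonal blocks.
det of the 2×2 block = -7
det of the 3×3 block = 262
det = (-7)·(262) = -1834

det(B) = -1834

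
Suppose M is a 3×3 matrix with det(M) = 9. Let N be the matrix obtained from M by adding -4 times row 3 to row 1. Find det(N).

9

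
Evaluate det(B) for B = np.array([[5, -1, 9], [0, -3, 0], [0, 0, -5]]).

75

B is upper triangular, so det(B) is the product of the diagonal entries:
det = (5) · (-3) · (-5) = 75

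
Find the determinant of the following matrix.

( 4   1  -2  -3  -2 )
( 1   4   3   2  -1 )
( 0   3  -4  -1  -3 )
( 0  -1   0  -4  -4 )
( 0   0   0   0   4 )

Expand along row 5 (it has 4 zeros):
  + (4) · M_55   where M_55 = det([4 1 -2 -3; 1 4 3 2; 0 3 -4 -1; 0 -1 0 -4]) = 378
det = (+1)·(4)·(378) = 1512

1512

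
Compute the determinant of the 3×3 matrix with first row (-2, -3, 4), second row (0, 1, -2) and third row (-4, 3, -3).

-14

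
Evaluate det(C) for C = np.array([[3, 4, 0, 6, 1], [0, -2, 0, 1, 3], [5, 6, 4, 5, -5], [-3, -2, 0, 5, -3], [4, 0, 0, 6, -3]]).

3440

Expand along column 3 (it has 4 zeros):
  + (4) · M_33   where M_33 = det([3 4 6 1; 0 -2 1 3; -3 -2 5 -3; 4 0 6 -3]) = 860
det = (+1)·(4)·(860) = 3440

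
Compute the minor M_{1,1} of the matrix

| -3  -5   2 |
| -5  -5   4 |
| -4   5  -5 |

5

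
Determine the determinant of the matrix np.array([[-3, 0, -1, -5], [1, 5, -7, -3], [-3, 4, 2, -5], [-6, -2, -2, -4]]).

The determinant is -714.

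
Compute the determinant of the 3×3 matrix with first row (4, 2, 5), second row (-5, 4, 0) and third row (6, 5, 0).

-245

Expand along column 3:
  + 5 · |-5 4; 6 5| = 5·(-25 − 24) = -245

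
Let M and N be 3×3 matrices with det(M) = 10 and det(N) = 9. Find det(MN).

det(MN) = det(M)·det(N) = (10)·(9) = 90

90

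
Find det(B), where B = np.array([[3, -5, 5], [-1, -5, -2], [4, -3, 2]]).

The determinant is 97.

Expand along column 1:
  + 3 · |-5 -2; -3 2| = 3·(-10 − 6) = -48
  − (-1) · |-5 5; -3 2| = −(-1)·(-10 − (-15)) = 5
  + 4 · |-5 5; -5 -2| = 4·(10 − (-25)) = 140
Sum: (-48) + (5) + (140) = 97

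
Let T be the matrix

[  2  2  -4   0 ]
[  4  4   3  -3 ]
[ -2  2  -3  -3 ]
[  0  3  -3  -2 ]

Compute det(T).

det(T) = -76

Expand along row 1 (it has 1 zero):
  + (2) · M_11   where M_11 = det([4 3 -3; 2 -3 -3; 3 -3 -2]) = -36
  − (2) · M_12   where M_12 = det([4 3 -3; -2 -3 -3; 0 -3 -2]) = -42
  + (-4) · M_13   where M_13 = det([4 4 -3; -2 2 -3; 0 3 -2]) = 22
det = (+1)·(2)·(-36) + (-1)·(2)·(-42) + (+1)·(-4)·(22) = -76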